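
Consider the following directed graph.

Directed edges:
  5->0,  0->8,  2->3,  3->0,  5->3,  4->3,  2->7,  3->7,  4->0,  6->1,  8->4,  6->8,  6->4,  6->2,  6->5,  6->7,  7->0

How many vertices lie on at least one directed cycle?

5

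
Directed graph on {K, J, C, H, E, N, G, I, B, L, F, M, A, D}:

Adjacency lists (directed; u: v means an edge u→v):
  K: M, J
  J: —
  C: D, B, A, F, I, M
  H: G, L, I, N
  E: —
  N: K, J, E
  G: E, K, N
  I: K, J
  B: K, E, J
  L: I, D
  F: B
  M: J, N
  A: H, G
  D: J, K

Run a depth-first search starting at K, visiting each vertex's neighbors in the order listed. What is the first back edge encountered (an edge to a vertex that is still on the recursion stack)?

DFS from K (visiting each vertex's neighbors in the order listed); mark gray on enter, black on exit:
K gray
  M gray
    J gray
    J black
    N gray
      N→K: K is gray → back edge
First back edge: N → K.

N->K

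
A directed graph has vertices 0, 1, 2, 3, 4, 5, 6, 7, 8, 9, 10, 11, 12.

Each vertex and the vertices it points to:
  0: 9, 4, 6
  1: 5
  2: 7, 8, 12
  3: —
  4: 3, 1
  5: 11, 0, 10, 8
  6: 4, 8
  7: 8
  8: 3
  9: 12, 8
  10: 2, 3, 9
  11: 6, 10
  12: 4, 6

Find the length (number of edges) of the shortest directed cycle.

For each vertex v, BFS finds the shortest path from v back to v.
The shortest such closed walk is 1 → 5 → 0 → 4 → 1, length 4.

4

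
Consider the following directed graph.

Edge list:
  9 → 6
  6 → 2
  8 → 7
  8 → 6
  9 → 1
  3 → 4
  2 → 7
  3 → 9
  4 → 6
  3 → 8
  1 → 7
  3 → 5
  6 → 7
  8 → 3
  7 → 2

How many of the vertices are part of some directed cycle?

4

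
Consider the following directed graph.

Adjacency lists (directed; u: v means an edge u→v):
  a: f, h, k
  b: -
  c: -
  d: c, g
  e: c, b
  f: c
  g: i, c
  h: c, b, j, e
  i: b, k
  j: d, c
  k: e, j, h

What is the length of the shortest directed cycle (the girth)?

For each vertex v, BFS finds the shortest path from v back to v.
The shortest such closed walk is k → j → d → g → i → k, length 5.

5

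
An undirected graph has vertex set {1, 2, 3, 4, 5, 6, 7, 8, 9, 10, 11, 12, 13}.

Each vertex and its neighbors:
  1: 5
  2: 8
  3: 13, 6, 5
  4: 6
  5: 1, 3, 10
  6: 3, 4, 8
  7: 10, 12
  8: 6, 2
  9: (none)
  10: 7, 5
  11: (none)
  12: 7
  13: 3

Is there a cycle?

DFS, tracking each vertex's parent; an edge to a visited non-parent vertex closes a cycle.
Start from 4:
visit 4 (parent –)
  visit 6 (parent 4)
    visit 3 (parent 6)
      visit 13 (parent 3)
        13–3: parent, skip
      3–6: parent, skip
      visit 5 (parent 3)
        visit 1 (parent 5)
          1–5: parent, skip
        5–3: parent, skip
        visit 10 (parent 5)
          visit 7 (parent 10)
            7–10: parent, skip
            visit 12 (parent 7)
              12–7: parent, skip
          10–5: parent, skip
    6–4: parent, skip
    visit 8 (parent 6)
      8–6: parent, skip
      visit 2 (parent 8)
        2–8: parent, skip
visit 9 (parent –)
visit 11 (parent –)
No non-parent visited neighbor found — the graph is a forest.

No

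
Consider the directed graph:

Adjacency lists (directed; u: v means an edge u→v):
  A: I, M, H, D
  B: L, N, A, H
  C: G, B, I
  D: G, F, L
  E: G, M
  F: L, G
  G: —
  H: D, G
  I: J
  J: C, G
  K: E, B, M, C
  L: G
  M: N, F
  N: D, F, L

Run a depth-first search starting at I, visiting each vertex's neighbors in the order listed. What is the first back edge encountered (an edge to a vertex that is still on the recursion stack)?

DFS from I (visiting each vertex's neighbors in the order listed); mark gray on enter, black on exit:
I gray
  J gray
    C gray
      G gray
      G black
      B gray
        L gray
          L→G: G black — skip
        L black
        N gray
          D gray
            D→G: G black — skip
            F gray
              F→L: L black — skip
              F→G: G black — skip
            F black
            D→L: L black — skip
          D black
          N→F: F black — skip
          N→L: L black — skip
        N black
        A gray
          A→I: I is gray → back edge
First back edge: A → I.

A->I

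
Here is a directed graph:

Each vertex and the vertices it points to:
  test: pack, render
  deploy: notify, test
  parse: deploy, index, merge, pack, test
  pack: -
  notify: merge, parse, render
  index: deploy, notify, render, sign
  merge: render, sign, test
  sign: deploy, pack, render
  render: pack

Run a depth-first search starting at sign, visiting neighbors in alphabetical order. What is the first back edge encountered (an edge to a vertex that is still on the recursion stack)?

DFS from sign (visiting neighbors in alphabetical order); mark gray on enter, black on exit:
sign gray
  deploy gray
    notify gray
      merge gray
        render gray
          pack gray
          pack black
        render black
        merge→sign: sign is gray → back edge
First back edge: merge → sign.

merge→sign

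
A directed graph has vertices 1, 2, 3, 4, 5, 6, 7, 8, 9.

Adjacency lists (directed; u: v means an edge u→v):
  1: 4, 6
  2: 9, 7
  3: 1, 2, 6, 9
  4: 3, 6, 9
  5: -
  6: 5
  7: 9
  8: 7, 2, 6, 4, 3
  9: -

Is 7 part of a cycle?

No

7 lies on a cycle iff there is a path from 7 back to itself.
Exploring from 7, it never reaches itself; equivalently, its strongly connected component is a singleton.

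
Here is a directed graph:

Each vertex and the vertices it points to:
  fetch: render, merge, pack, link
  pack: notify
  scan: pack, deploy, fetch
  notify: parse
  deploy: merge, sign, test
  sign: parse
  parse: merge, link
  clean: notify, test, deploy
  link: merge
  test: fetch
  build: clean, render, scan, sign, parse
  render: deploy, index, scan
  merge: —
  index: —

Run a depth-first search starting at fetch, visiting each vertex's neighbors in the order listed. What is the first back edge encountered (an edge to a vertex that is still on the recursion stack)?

test->fetch

DFS from fetch (visiting each vertex's neighbors in the order listed); mark gray on enter, black on exit:
fetch gray
  render gray
    deploy gray
      merge gray
      merge black
      sign gray
        parse gray
          parse→merge: merge black — skip
          link gray
            link→merge: merge black — skip
          link black
        parse black
      sign black
      test gray
        test→fetch: fetch is gray → back edge
First back edge: test → fetch.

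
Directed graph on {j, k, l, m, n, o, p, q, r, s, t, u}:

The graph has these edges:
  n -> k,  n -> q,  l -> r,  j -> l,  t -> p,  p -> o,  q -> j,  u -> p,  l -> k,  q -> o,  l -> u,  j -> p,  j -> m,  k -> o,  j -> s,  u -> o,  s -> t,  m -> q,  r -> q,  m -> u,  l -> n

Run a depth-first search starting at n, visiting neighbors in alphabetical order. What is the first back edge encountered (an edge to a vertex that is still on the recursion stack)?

DFS from n (visiting neighbors in alphabetical order); mark gray on enter, black on exit:
n gray
  k gray
    o gray
    o black
  k black
  q gray
    j gray
      l gray
        l→k: k black — skip
        l→n: n is gray → back edge
First back edge: l → n.

l->n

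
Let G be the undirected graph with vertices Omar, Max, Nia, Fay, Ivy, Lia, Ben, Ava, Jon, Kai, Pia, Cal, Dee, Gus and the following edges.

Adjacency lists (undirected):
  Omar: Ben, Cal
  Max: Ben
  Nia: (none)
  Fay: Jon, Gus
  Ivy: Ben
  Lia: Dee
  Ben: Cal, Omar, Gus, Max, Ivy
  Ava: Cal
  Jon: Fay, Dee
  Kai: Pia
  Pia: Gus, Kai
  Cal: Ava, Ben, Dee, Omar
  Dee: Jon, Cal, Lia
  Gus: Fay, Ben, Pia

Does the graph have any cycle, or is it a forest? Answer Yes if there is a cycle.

DFS, tracking each vertex's parent; an edge to a visited non-parent vertex closes a cycle.
Start from Max:
visit Max (parent –)
  visit Ben (parent Max)
    visit Cal (parent Ben)
      visit Ava (parent Cal)
        Ava–Cal: parent, skip
      Cal–Ben: parent, skip
      visit Dee (parent Cal)
        visit Jon (parent Dee)
          visit Fay (parent Jon)
            Fay–Jon: parent, skip
            visit Gus (parent Fay)
              Gus–Fay: parent, skip
              Gus–Ben: Ben visited and ≠ parent → cycle
Cycle: Ben – Cal – Dee – Jon – Fay – Gus – Ben.

Yes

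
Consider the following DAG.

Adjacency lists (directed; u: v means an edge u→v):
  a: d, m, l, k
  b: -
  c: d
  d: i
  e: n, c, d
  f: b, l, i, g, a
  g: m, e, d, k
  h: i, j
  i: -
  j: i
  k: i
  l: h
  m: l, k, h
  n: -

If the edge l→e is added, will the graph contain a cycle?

No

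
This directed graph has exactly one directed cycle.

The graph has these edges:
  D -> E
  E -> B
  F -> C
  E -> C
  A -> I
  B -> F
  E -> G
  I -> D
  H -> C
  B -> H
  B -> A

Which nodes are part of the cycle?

A, B, D, E, I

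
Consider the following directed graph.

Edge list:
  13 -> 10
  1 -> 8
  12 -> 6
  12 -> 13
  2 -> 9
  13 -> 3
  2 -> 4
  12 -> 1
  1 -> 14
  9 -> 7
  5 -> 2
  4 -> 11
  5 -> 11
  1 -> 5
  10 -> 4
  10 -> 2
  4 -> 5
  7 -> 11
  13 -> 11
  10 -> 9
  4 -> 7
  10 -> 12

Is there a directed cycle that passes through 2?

Yes

2 is on a cycle iff 2 can reach itself via ≥1 edge.
2 → 4 → 5 → 2 — yes.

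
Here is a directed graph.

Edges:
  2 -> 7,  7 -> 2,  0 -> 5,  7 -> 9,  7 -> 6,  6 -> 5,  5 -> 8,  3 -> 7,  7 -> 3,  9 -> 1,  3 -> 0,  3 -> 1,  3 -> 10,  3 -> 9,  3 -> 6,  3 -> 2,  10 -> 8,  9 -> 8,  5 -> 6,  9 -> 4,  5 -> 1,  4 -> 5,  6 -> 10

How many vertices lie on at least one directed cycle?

A vertex is on a directed cycle iff it belongs to a strongly connected component of size ≥ 2 (or has a self-loop).
The vertices on cycles are {2, 3, 5, 6, 7} — 5 in total.

5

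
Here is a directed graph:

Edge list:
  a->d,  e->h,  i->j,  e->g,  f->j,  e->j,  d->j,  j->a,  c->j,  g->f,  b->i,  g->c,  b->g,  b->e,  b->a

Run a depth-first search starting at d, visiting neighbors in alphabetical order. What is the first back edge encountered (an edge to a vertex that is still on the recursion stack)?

a->d

DFS from d (visiting neighbors in alphabetical order); mark gray on enter, black on exit:
d gray
  j gray
    a gray
      a→d: d is gray → back edge
First back edge: a → d.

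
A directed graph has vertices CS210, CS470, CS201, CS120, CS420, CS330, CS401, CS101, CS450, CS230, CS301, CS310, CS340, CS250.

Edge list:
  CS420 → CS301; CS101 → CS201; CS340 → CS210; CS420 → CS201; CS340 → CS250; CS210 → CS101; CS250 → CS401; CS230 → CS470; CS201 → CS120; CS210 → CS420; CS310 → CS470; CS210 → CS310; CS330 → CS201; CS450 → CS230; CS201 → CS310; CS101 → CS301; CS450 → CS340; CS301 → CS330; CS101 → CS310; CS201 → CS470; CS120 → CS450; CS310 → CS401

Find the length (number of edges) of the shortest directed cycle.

6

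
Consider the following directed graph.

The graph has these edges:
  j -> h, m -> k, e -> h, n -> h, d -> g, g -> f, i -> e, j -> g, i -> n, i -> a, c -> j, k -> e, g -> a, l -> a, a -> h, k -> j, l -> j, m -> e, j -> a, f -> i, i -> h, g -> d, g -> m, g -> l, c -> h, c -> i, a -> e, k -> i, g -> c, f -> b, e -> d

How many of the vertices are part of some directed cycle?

A vertex is on a directed cycle iff it belongs to a strongly connected component of size ≥ 2 (or has a self-loop).
The vertices on cycles are {a, c, d, e, f, g, i, j, k, l, m} — 11 in total.

11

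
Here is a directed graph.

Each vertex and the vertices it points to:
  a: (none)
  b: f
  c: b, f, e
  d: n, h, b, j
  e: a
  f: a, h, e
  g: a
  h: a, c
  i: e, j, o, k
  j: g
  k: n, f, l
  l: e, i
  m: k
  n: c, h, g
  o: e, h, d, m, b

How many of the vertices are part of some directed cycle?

9

A vertex is on a directed cycle iff it belongs to a strongly connected component of size ≥ 2 (or has a self-loop).
The vertices on cycles are {b, c, f, h, i, k, l, m, o} — 9 in total.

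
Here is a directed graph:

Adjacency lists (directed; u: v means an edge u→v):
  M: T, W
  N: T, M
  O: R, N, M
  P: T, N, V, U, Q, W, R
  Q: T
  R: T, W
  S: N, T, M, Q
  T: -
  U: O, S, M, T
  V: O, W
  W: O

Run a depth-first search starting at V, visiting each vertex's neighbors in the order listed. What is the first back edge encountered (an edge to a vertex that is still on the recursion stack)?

DFS from V (visiting each vertex's neighbors in the order listed); mark gray on enter, black on exit:
V gray
  O gray
    R gray
      T gray
      T black
      W gray
        W→O: O is gray → back edge
First back edge: W → O.

W->O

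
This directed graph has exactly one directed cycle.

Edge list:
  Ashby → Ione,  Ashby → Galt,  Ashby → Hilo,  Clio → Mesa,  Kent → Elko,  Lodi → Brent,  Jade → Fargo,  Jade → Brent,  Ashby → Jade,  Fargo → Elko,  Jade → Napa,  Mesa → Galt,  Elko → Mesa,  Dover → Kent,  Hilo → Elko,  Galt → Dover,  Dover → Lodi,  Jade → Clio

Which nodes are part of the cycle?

DFS with gray/black marking from Galt:
Galt gray
  Dover gray
    Lodi gray
      Brent gray
      Brent black
    Lodi black
    Kent gray
      Elko gray
        Mesa gray
          Mesa→Galt: Galt is gray → back edge
Back edge closes the cycle Galt → Dover → Kent → Elko → Mesa → Galt; its vertices are {Elko, Galt, Kent, Mesa, Dover}.

Elko, Galt, Kent, Mesa, Dover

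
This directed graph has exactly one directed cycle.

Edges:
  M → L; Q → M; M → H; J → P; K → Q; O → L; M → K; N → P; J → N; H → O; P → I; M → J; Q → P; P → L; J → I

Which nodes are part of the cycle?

DFS with gray/black marking from M:
M gray
  J gray
    P gray
      L gray
      L black
      I gray
      I black
    P black
    N gray
      N→P: P black — skip
    N black
    J→I: I black — skip
  J black
  H gray
    O gray
      O→L: L black — skip
    O black
  H black
  M→L: L black — skip
  K gray
    Q gray
      Q→M: M is gray → back edge
Back edge closes the cycle M → K → Q → M; its vertices are {K, M, Q}.

K, M, Q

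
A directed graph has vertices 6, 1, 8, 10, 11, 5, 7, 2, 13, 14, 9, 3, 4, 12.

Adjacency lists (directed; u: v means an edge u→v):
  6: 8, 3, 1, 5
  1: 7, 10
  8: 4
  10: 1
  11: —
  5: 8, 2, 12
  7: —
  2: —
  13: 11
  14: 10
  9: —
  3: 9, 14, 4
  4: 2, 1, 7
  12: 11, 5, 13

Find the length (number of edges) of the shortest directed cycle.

For each vertex v, BFS finds the shortest path from v back to v.
The shortest such closed walk is 5 → 12 → 5, length 2.

2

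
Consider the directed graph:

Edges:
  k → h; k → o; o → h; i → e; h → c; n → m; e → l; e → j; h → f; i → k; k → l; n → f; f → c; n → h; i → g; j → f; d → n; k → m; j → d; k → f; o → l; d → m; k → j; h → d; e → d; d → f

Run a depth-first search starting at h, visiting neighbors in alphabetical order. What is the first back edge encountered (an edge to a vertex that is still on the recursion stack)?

n→h

DFS from h (visiting neighbors in alphabetical order); mark gray on enter, black on exit:
h gray
  c gray
  c black
  d gray
    f gray
      f→c: c black — skip
    f black
    m gray
    m black
    n gray
      n→f: f black — skip
      n→h: h is gray → back edge
First back edge: n → h.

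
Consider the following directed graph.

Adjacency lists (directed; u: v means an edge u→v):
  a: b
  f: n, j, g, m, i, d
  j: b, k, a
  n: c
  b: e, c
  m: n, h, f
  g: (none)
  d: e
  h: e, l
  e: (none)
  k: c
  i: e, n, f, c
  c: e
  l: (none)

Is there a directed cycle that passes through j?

No

j lies on a cycle iff there is a path from j back to itself.
Exploring from j, it never reaches itself; equivalently, its strongly connected component is a singleton.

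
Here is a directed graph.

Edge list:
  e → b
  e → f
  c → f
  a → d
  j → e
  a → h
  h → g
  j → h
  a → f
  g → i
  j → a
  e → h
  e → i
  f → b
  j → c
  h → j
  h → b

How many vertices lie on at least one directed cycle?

A vertex is on a directed cycle iff it belongs to a strongly connected component of size ≥ 2 (or has a self-loop).
The vertices on cycles are {a, e, h, j} — 4 in total.

4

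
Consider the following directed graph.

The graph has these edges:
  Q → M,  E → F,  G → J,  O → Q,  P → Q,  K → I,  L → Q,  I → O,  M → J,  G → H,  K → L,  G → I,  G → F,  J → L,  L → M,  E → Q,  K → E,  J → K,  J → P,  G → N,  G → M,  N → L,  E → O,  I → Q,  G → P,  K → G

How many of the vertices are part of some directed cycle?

11

A vertex is on a directed cycle iff it belongs to a strongly connected component of size ≥ 2 (or has a self-loop).
The vertices on cycles are {E, G, I, J, K, L, M, N, O, P, Q} — 11 in total.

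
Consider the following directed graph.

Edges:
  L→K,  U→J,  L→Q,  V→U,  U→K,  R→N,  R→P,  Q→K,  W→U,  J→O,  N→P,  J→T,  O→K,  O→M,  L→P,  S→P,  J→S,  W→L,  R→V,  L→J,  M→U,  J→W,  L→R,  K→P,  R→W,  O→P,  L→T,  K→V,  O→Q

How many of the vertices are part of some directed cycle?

10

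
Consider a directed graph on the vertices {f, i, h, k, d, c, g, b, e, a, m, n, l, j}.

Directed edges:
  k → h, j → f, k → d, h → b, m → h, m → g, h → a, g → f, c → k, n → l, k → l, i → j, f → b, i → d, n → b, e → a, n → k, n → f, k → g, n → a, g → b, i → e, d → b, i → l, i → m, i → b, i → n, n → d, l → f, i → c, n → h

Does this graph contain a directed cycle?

No

DFS with white/gray/black marking, starting from n:
n gray
  b gray
  b black
  f gray
    f→b: b black — skip
  f black
  h gray
    a gray
    a black
    h→b: b black — skip
  h black
  k gray
    l gray
      l→f: f black — skip
    l black
    k→h: h black — skip
    g gray
      g→b: b black — skip
      g→f: f black — skip
    g black
    d gray
      d→b: b black — skip
    d black
  k black
  n→a: a black — skip
  n→d: d black — skip
  n→l: l black — skip
n black
i gray
  i→d: d black — skip
  i→b: b black — skip
  i→l: l black — skip
  m gray
    m→g: g black — skip
    m→h: h black — skip
  m black
  e gray
    e→a: a black — skip
  e black
  j gray
    j→f: f black — skip
  j black
  i→n: n black — skip
  c gray
    c→k: k black — skip
  c black
i black
Every edge goes to a white or black vertex — no back edge, so the graph is acyclic.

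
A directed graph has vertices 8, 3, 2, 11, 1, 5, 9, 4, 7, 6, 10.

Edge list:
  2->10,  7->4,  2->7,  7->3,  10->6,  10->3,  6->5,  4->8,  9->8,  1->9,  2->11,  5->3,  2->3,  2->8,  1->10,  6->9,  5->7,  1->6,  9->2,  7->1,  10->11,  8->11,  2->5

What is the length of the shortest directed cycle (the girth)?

For each vertex v, BFS finds the shortest path from v back to v.
The shortest such closed walk is 7 → 1 → 6 → 5 → 7, length 4.

4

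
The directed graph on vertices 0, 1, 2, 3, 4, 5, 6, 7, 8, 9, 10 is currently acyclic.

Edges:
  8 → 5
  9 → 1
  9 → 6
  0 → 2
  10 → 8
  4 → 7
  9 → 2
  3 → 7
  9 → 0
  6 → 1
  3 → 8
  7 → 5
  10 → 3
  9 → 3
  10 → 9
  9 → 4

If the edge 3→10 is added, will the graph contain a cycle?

Yes

Adding 3→10 creates a cycle iff 10 can already reach 3.
Path from 10: 10 → 3.
So 10 → … → 3 → 10 is a cycle.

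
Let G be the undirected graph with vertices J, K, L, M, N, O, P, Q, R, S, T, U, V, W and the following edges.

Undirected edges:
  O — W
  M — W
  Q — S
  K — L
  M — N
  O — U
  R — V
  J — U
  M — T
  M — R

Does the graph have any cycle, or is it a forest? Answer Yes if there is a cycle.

DFS, tracking each vertex's parent; an edge to a visited non-parent vertex closes a cycle.
Start from S:
visit S (parent –)
  visit Q (parent S)
    Q–S: parent, skip
visit J (parent –)
  visit U (parent J)
    visit O (parent U)
      visit W (parent O)
        visit M (parent W)
          visit N (parent M)
            N–M: parent, skip
          M–W: parent, skip
          visit R (parent M)
            R–M: parent, skip
            visit V (parent R)
              V–R: parent, skip
          visit T (parent M)
            T–M: parent, skip
        W–O: parent, skip
      O–U: parent, skip
    U–J: parent, skip
visit K (parent –)
  visit L (parent K)
    L–K: parent, skip
visit P (parent –)
No non-parent visited neighbor found — the graph is a forest.

No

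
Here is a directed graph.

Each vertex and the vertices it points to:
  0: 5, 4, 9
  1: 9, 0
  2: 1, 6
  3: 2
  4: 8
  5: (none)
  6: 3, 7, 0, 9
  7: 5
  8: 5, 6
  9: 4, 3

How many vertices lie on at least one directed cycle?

8

A vertex is on a directed cycle iff it belongs to a strongly connected component of size ≥ 2 (or has a self-loop).
The vertices on cycles are {0, 1, 2, 3, 4, 6, 8, 9} — 8 in total.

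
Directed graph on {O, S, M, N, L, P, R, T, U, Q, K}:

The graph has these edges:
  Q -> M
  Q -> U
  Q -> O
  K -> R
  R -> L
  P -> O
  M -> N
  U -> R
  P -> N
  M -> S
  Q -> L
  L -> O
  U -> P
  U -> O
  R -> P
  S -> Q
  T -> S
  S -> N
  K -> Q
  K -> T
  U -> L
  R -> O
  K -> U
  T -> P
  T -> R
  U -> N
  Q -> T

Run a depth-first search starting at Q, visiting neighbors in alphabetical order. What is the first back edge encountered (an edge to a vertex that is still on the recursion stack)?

S->Q

DFS from Q (visiting neighbors in alphabetical order); mark gray on enter, black on exit:
Q gray
  L gray
    O gray
    O black
  L black
  M gray
    N gray
    N black
    S gray
      S→N: N black — skip
      S→Q: Q is gray → back edge
First back edge: S → Q.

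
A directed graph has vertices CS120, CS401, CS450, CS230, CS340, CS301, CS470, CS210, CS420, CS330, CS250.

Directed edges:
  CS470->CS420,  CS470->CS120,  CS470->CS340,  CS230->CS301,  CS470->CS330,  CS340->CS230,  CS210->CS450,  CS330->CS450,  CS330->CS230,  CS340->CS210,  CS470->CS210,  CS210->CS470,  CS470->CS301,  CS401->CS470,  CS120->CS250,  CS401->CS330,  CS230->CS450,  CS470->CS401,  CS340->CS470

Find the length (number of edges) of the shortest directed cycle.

2

For each vertex v, BFS finds the shortest path from v back to v.
The shortest such closed walk is CS470 → CS210 → CS470, length 2.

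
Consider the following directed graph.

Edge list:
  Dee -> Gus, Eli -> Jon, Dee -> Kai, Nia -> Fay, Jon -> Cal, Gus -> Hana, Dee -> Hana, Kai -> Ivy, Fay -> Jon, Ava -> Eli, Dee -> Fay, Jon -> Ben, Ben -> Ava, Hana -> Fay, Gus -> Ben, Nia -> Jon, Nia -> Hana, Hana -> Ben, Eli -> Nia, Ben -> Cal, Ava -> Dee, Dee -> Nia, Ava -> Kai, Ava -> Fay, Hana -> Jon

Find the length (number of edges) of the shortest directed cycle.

4

For each vertex v, BFS finds the shortest path from v back to v.
The shortest such closed walk is Ava → Dee → Gus → Ben → Ava, length 4.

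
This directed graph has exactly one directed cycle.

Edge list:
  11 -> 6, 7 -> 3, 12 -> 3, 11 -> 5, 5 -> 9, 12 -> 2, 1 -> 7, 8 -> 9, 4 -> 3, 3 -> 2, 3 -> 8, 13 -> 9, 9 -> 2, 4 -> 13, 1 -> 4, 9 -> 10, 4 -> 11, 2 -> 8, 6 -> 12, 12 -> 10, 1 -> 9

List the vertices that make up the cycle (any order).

2, 8, 9

DFS with gray/black marking from 2:
2 gray
  8 gray
    9 gray
      10 gray
      10 black
      9→2: 2 is gray → back edge
Back edge closes the cycle 2 → 8 → 9 → 2; its vertices are {2, 8, 9}.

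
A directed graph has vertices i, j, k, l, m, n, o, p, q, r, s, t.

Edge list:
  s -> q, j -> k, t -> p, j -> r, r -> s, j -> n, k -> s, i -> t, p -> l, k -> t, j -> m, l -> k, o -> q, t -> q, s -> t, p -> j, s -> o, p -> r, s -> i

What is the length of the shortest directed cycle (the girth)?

For each vertex v, BFS finds the shortest path from v back to v.
The shortest such closed walk is p → r → s → t → p, length 4.

4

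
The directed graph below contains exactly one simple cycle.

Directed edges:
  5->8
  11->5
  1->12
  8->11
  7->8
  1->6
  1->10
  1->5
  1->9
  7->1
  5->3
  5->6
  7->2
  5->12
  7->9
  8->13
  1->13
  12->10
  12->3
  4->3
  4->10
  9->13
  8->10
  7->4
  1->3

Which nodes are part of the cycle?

DFS with gray/black marking from 5:
5 gray
  6 gray
  6 black
  12 gray
    10 gray
    10 black
    3 gray
    3 black
  12 black
  8 gray
    13 gray
    13 black
    8→10: 10 black — skip
    11 gray
      11→5: 5 is gray → back edge
Back edge closes the cycle 5 → 8 → 11 → 5; its vertices are {5, 8, 11}.

5, 8, 11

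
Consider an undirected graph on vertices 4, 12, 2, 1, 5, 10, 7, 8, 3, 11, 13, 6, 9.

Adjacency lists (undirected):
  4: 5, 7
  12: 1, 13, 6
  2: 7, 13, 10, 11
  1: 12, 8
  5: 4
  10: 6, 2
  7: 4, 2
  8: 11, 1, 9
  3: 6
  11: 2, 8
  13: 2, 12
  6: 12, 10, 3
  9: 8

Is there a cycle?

Yes

DFS, tracking each vertex's parent; an edge to a visited non-parent vertex closes a cycle.
Start from 2:
visit 2 (parent –)
  visit 7 (parent 2)
    visit 4 (parent 7)
      visit 5 (parent 4)
        5–4: parent, skip
      4–7: parent, skip
    7–2: parent, skip
  visit 13 (parent 2)
    13–2: parent, skip
    visit 12 (parent 13)
      visit 1 (parent 12)
        1–12: parent, skip
        visit 8 (parent 1)
          visit 11 (parent 8)
            11–2: 2 visited and ≠ parent → cycle
Cycle: 2 – 13 – 12 – 1 – 8 – 11 – 2.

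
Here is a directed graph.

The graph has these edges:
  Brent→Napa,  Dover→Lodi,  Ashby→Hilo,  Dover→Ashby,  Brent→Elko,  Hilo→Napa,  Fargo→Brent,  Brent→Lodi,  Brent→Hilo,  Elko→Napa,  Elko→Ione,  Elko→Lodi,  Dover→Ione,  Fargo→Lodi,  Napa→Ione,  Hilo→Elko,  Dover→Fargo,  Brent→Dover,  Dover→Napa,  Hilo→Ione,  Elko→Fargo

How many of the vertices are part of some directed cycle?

6

A vertex is on a directed cycle iff it belongs to a strongly connected component of size ≥ 2 (or has a self-loop).
The vertices on cycles are {Elko, Hilo, Ashby, Brent, Dover, Fargo} — 6 in total.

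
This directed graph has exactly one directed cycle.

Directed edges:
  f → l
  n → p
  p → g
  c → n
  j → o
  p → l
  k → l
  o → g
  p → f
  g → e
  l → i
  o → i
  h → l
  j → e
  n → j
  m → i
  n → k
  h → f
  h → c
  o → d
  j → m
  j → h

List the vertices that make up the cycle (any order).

DFS with gray/black marking from n:
n gray
  p gray
    l gray
      i gray
      i black
    l black
    f gray
      f→l: l black — skip
    f black
    g gray
      e gray
      e black
    g black
  p black
  k gray
    k→l: l black — skip
  k black
  j gray
    h gray
      c gray
        c→n: n is gray → back edge
Back edge closes the cycle n → j → h → c → n; its vertices are {c, h, j, n}.

c, h, j, n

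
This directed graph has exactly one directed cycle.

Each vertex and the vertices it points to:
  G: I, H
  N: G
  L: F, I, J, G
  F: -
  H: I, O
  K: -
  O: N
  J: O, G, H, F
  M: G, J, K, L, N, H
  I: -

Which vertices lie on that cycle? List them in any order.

G, H, N, O

DFS with gray/black marking from N:
N gray
  G gray
    I gray
    I black
    H gray
      H→I: I black — skip
      O gray
        O→N: N is gray → back edge
Back edge closes the cycle N → G → H → O → N; its vertices are {G, H, N, O}.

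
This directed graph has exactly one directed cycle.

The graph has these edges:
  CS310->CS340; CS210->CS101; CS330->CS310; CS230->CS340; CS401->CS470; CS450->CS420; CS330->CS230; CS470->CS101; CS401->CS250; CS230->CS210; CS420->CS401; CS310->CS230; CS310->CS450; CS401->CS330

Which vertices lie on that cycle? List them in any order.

DFS with gray/black marking from CS401:
CS401 gray
  CS250 gray
  CS250 black
  CS470 gray
    CS101 gray
    CS101 black
  CS470 black
  CS330 gray
    CS230 gray
      CS340 gray
      CS340 black
      CS210 gray
        CS210→CS101: CS101 black — skip
      CS210 black
    CS230 black
    CS310 gray
      CS310→CS340: CS340 black — skip
      CS450 gray
        CS420 gray
          CS420→CS401: CS401 is gray → back edge
Back edge closes the cycle CS401 → CS330 → CS310 → CS450 → CS420 → CS401; its vertices are {CS310, CS330, CS401, CS420, CS450}.

CS310, CS330, CS401, CS420, CS450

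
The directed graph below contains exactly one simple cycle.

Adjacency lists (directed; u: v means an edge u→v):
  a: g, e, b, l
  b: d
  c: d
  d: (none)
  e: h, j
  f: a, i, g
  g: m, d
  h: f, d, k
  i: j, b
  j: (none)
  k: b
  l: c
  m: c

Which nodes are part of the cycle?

DFS with gray/black marking from f:
f gray
  a gray
    g gray
      m gray
        c gray
          d gray
          d black
        c black
      m black
      g→d: d black — skip
    g black
    e gray
      h gray
        h→f: f is gray → back edge
Back edge closes the cycle f → a → e → h → f; its vertices are {a, e, f, h}.

a, e, f, h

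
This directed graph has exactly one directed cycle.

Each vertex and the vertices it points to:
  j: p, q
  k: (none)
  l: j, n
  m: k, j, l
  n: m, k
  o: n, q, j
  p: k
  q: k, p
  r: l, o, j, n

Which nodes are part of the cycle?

l, m, n

DFS with gray/black marking from l:
l gray
  j gray
    p gray
      k gray
      k black
    p black
    q gray
      q→k: k black — skip
      q→p: p black — skip
    q black
  j black
  n gray
    m gray
      m→k: k black — skip
      m→j: j black — skip
      m→l: l is gray → back edge
Back edge closes the cycle l → n → m → l; its vertices are {l, m, n}.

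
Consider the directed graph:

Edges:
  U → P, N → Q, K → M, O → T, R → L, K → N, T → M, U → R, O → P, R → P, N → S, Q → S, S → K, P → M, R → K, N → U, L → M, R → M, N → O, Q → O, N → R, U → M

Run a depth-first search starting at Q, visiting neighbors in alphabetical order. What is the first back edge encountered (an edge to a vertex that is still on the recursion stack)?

N→Q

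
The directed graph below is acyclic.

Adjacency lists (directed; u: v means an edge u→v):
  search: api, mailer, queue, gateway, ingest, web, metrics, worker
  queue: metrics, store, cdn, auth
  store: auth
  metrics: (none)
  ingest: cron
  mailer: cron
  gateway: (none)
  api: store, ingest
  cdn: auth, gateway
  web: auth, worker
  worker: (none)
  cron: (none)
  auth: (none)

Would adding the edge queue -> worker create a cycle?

No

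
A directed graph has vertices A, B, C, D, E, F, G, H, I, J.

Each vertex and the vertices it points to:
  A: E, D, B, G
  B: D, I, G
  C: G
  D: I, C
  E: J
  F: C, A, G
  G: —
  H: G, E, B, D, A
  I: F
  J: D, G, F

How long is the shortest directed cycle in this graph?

4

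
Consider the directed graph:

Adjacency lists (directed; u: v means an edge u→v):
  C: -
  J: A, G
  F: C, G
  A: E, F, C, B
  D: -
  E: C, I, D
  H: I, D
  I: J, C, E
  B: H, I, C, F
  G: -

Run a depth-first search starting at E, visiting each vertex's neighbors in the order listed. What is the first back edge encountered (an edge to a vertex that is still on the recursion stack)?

A→E

DFS from E (visiting each vertex's neighbors in the order listed); mark gray on enter, black on exit:
E gray
  C gray
  C black
  I gray
    J gray
      A gray
        A→E: E is gray → back edge
First back edge: A → E.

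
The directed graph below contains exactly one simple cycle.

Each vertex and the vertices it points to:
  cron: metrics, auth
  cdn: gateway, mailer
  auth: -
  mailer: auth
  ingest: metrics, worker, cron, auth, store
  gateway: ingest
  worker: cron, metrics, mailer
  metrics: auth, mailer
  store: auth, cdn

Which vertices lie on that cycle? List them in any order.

cdn, store, ingest, gateway

DFS with gray/black marking from ingest:
ingest gray
  metrics gray
    auth gray
    auth black
    mailer gray
      mailer→auth: auth black — skip
    mailer black
  metrics black
  worker gray
    cron gray
      cron→metrics: metrics black — skip
      cron→auth: auth black — skip
    cron black
    worker→metrics: metrics black — skip
    worker→mailer: mailer black — skip
  worker black
  ingest→cron: cron black — skip
  ingest→auth: auth black — skip
  store gray
    store→auth: auth black — skip
    cdn gray
      gateway gray
        gateway→ingest: ingest is gray → back edge
Back edge closes the cycle ingest → store → cdn → gateway → ingest; its vertices are {cdn, store, ingest, gateway}.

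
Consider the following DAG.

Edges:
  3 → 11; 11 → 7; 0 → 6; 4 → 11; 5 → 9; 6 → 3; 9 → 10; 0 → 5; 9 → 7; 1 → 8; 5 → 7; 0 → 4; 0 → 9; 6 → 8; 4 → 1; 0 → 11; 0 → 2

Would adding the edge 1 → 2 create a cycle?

No

Adding 1→2 creates a cycle iff 2 can already reach 1.
Explore from 2: no path reaches 1. The graph stays acyclic.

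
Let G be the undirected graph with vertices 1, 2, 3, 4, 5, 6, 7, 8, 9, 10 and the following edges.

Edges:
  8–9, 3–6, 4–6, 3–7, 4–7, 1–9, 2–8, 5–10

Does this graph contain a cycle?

Yes

DFS, tracking each vertex's parent; an edge to a visited non-parent vertex closes a cycle.
Start from 5:
visit 5 (parent –)
  visit 10 (parent 5)
    10–5: parent, skip
visit 1 (parent –)
  visit 9 (parent 1)
    visit 8 (parent 9)
      8–9: parent, skip
      visit 2 (parent 8)
        2–8: parent, skip
    9–1: parent, skip
visit 3 (parent –)
  visit 6 (parent 3)
    6–3: parent, skip
    visit 4 (parent 6)
      visit 7 (parent 4)
        7–4: parent, skip
        7–3: 3 visited and ≠ parent → cycle
Cycle: 3 – 6 – 4 – 7 – 3.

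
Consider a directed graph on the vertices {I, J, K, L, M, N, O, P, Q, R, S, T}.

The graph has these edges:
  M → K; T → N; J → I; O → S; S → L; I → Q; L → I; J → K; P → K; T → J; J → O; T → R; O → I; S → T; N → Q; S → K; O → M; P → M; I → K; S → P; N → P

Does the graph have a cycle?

Yes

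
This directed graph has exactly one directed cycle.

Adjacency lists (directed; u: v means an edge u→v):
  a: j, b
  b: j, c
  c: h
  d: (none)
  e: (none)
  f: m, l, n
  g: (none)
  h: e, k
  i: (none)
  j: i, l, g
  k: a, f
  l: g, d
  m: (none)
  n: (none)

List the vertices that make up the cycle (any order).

a, b, c, h, k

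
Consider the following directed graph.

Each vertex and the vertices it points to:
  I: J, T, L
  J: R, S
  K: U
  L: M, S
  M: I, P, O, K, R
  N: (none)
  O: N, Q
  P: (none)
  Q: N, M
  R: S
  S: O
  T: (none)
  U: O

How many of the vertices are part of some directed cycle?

10

A vertex is on a directed cycle iff it belongs to a strongly connected component of size ≥ 2 (or has a self-loop).
The vertices on cycles are {I, J, K, L, M, O, Q, R, S, U} — 10 in total.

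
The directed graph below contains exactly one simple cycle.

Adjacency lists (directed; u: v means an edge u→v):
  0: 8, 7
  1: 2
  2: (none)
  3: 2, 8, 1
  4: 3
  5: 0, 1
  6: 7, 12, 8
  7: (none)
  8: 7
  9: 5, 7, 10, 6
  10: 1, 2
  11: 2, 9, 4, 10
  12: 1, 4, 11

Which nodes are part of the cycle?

DFS with gray/black marking from 12:
12 gray
  1 gray
    2 gray
    2 black
  1 black
  4 gray
    3 gray
      3→2: 2 black — skip
      8 gray
        7 gray
        7 black
      8 black
      3→1: 1 black — skip
    3 black
  4 black
  11 gray
    11→2: 2 black — skip
    9 gray
      5 gray
        0 gray
          0→8: 8 black — skip
          0→7: 7 black — skip
        0 black
        5→1: 1 black — skip
      5 black
      9→7: 7 black — skip
      10 gray
        10→1: 1 black — skip
        10→2: 2 black — skip
      10 black
      6 gray
        6→7: 7 black — skip
        6→12: 12 is gray → back edge
Back edge closes the cycle 12 → 11 → 9 → 6 → 12; its vertices are {6, 9, 11, 12}.

6, 9, 11, 12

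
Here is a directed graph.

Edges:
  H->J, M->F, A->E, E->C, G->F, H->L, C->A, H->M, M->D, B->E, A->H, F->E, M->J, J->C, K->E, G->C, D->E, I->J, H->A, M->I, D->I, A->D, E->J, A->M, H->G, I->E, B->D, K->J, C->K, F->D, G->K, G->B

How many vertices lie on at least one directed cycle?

12

A vertex is on a directed cycle iff it belongs to a strongly connected component of size ≥ 2 (or has a self-loop).
The vertices on cycles are {A, B, C, D, E, F, G, H, I, J, K, M} — 12 in total.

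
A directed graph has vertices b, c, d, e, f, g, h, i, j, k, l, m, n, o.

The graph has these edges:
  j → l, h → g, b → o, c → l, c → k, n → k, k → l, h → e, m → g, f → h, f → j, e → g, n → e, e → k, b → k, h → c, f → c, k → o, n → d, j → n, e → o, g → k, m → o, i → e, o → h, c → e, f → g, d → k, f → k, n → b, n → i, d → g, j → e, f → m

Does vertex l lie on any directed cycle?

No

l lies on a cycle iff there is a path from l back to itself.
Exploring from l, it never reaches itself; equivalently, its strongly connected component is a singleton.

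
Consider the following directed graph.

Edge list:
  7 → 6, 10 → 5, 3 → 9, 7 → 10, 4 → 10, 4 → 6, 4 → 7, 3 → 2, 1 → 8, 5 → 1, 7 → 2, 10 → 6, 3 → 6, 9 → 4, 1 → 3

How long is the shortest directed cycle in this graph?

For each vertex v, BFS finds the shortest path from v back to v.
The shortest such closed walk is 5 → 1 → 3 → 9 → 4 → 10 → 5, length 6.

6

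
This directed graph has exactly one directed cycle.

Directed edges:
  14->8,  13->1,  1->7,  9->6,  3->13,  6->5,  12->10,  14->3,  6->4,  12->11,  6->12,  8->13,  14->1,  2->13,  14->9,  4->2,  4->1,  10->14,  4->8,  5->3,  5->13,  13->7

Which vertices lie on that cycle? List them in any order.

DFS with gray/black marking from 6:
6 gray
  12 gray
    10 gray
      14 gray
        1 gray
          7 gray
          7 black
        1 black
        9 gray
          9→6: 6 is gray → back edge
Back edge closes the cycle 6 → 12 → 10 → 14 → 9 → 6; its vertices are {6, 9, 10, 12, 14}.

6, 9, 10, 12, 14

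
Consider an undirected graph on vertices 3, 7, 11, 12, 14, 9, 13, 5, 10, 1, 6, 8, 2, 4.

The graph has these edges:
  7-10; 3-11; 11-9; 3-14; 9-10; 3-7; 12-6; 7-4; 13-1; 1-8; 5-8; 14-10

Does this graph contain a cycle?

DFS, tracking each vertex's parent; an edge to a visited non-parent vertex closes a cycle.
Start from 4:
visit 4 (parent –)
  visit 7 (parent 4)
    visit 3 (parent 7)
      3–7: parent, skip
      visit 11 (parent 3)
        11–3: parent, skip
        visit 9 (parent 11)
          9–11: parent, skip
          visit 10 (parent 9)
            visit 14 (parent 10)
              14–10: parent, skip
              14–3: 3 visited and ≠ parent → cycle
Cycle: 3 – 11 – 9 – 10 – 14 – 3.

Yes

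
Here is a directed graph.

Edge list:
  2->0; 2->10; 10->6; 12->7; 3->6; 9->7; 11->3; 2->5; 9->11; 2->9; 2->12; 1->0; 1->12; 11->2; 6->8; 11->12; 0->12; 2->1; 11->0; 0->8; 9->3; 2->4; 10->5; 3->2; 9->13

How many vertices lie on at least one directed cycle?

A vertex is on a directed cycle iff it belongs to a strongly connected component of size ≥ 2 (or has a self-loop).
The vertices on cycles are {2, 3, 9, 11} — 4 in total.

4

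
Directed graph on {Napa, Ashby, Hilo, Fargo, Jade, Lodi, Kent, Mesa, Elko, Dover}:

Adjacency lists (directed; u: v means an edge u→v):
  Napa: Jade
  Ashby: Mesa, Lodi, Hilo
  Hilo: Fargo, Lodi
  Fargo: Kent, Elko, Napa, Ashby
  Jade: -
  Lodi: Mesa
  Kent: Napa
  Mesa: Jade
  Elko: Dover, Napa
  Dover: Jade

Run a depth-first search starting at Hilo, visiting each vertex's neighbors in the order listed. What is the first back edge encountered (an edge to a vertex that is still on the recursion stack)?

Ashby→Hilo

DFS from Hilo (visiting each vertex's neighbors in the order listed); mark gray on enter, black on exit:
Hilo gray
  Fargo gray
    Kent gray
      Napa gray
        Jade gray
        Jade black
      Napa black
    Kent black
    Elko gray
      Dover gray
        Dover→Jade: Jade black — skip
      Dover black
      Elko→Napa: Napa black — skip
    Elko black
    Fargo→Napa: Napa black — skip
    Ashby gray
      Mesa gray
        Mesa→Jade: Jade black — skip
      Mesa black
      Lodi gray
        Lodi→Mesa: Mesa black — skip
      Lodi black
      Ashby→Hilo: Hilo is gray → back edge
First back edge: Ashby → Hilo.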